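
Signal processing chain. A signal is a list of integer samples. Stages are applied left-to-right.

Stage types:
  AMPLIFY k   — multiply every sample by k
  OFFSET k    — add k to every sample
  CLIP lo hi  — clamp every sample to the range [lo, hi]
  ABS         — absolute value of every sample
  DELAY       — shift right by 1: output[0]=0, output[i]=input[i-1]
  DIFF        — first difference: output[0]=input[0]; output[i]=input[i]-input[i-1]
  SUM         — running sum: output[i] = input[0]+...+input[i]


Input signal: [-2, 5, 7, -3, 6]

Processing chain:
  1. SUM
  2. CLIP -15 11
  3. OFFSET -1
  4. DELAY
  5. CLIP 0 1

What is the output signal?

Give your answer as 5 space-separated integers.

Answer: 0 0 1 1 1

Derivation:
Input: [-2, 5, 7, -3, 6]
Stage 1 (SUM): sum[0..0]=-2, sum[0..1]=3, sum[0..2]=10, sum[0..3]=7, sum[0..4]=13 -> [-2, 3, 10, 7, 13]
Stage 2 (CLIP -15 11): clip(-2,-15,11)=-2, clip(3,-15,11)=3, clip(10,-15,11)=10, clip(7,-15,11)=7, clip(13,-15,11)=11 -> [-2, 3, 10, 7, 11]
Stage 3 (OFFSET -1): -2+-1=-3, 3+-1=2, 10+-1=9, 7+-1=6, 11+-1=10 -> [-3, 2, 9, 6, 10]
Stage 4 (DELAY): [0, -3, 2, 9, 6] = [0, -3, 2, 9, 6] -> [0, -3, 2, 9, 6]
Stage 5 (CLIP 0 1): clip(0,0,1)=0, clip(-3,0,1)=0, clip(2,0,1)=1, clip(9,0,1)=1, clip(6,0,1)=1 -> [0, 0, 1, 1, 1]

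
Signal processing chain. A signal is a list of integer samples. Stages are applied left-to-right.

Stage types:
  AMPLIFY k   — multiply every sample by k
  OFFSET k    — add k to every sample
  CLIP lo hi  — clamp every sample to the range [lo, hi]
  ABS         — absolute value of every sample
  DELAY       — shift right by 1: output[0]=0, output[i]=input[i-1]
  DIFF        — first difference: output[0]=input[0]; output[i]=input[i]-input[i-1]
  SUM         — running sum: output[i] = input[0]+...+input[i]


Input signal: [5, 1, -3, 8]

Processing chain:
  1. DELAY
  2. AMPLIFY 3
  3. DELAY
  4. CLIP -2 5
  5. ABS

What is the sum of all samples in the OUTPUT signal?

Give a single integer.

Input: [5, 1, -3, 8]
Stage 1 (DELAY): [0, 5, 1, -3] = [0, 5, 1, -3] -> [0, 5, 1, -3]
Stage 2 (AMPLIFY 3): 0*3=0, 5*3=15, 1*3=3, -3*3=-9 -> [0, 15, 3, -9]
Stage 3 (DELAY): [0, 0, 15, 3] = [0, 0, 15, 3] -> [0, 0, 15, 3]
Stage 4 (CLIP -2 5): clip(0,-2,5)=0, clip(0,-2,5)=0, clip(15,-2,5)=5, clip(3,-2,5)=3 -> [0, 0, 5, 3]
Stage 5 (ABS): |0|=0, |0|=0, |5|=5, |3|=3 -> [0, 0, 5, 3]
Output sum: 8

Answer: 8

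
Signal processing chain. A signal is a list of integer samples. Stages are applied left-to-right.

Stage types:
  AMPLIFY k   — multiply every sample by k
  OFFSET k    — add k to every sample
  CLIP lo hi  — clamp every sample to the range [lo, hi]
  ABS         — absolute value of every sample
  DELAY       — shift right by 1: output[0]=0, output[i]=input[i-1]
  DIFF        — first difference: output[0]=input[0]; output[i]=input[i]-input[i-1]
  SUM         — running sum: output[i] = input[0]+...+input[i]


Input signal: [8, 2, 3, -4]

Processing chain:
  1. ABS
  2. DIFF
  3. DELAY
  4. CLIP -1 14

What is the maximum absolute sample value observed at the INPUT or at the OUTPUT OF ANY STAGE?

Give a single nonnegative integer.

Input: [8, 2, 3, -4] (max |s|=8)
Stage 1 (ABS): |8|=8, |2|=2, |3|=3, |-4|=4 -> [8, 2, 3, 4] (max |s|=8)
Stage 2 (DIFF): s[0]=8, 2-8=-6, 3-2=1, 4-3=1 -> [8, -6, 1, 1] (max |s|=8)
Stage 3 (DELAY): [0, 8, -6, 1] = [0, 8, -6, 1] -> [0, 8, -6, 1] (max |s|=8)
Stage 4 (CLIP -1 14): clip(0,-1,14)=0, clip(8,-1,14)=8, clip(-6,-1,14)=-1, clip(1,-1,14)=1 -> [0, 8, -1, 1] (max |s|=8)
Overall max amplitude: 8

Answer: 8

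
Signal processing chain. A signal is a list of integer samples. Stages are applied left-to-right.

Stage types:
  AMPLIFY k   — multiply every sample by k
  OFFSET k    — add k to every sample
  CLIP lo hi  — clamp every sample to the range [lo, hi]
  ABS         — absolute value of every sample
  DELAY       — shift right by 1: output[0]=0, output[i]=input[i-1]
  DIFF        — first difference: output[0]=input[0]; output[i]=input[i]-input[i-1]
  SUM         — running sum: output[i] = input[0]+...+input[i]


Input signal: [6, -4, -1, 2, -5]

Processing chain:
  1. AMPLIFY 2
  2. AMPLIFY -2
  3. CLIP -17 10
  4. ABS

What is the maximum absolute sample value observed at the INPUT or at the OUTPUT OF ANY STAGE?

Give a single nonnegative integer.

Input: [6, -4, -1, 2, -5] (max |s|=6)
Stage 1 (AMPLIFY 2): 6*2=12, -4*2=-8, -1*2=-2, 2*2=4, -5*2=-10 -> [12, -8, -2, 4, -10] (max |s|=12)
Stage 2 (AMPLIFY -2): 12*-2=-24, -8*-2=16, -2*-2=4, 4*-2=-8, -10*-2=20 -> [-24, 16, 4, -8, 20] (max |s|=24)
Stage 3 (CLIP -17 10): clip(-24,-17,10)=-17, clip(16,-17,10)=10, clip(4,-17,10)=4, clip(-8,-17,10)=-8, clip(20,-17,10)=10 -> [-17, 10, 4, -8, 10] (max |s|=17)
Stage 4 (ABS): |-17|=17, |10|=10, |4|=4, |-8|=8, |10|=10 -> [17, 10, 4, 8, 10] (max |s|=17)
Overall max amplitude: 24

Answer: 24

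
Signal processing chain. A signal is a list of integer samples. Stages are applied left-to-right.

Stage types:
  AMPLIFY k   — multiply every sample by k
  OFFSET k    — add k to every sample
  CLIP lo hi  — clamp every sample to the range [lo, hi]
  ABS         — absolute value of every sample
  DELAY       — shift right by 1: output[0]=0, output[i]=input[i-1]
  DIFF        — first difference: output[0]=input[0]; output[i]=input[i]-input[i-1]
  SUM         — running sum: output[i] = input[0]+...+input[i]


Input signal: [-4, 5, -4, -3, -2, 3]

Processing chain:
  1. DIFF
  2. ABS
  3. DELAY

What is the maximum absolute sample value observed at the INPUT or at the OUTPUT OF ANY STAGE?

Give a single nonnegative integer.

Input: [-4, 5, -4, -3, -2, 3] (max |s|=5)
Stage 1 (DIFF): s[0]=-4, 5--4=9, -4-5=-9, -3--4=1, -2--3=1, 3--2=5 -> [-4, 9, -9, 1, 1, 5] (max |s|=9)
Stage 2 (ABS): |-4|=4, |9|=9, |-9|=9, |1|=1, |1|=1, |5|=5 -> [4, 9, 9, 1, 1, 5] (max |s|=9)
Stage 3 (DELAY): [0, 4, 9, 9, 1, 1] = [0, 4, 9, 9, 1, 1] -> [0, 4, 9, 9, 1, 1] (max |s|=9)
Overall max amplitude: 9

Answer: 9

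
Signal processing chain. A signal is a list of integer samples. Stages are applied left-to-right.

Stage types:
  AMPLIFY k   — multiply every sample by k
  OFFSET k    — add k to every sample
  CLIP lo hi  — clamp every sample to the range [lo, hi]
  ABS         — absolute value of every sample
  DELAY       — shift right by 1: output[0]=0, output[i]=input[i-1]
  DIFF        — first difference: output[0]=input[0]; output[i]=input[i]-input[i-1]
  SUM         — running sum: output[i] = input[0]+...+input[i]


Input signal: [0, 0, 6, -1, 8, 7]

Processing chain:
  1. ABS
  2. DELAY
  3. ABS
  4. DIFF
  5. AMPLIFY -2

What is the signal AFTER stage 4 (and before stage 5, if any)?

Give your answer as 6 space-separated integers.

Input: [0, 0, 6, -1, 8, 7]
Stage 1 (ABS): |0|=0, |0|=0, |6|=6, |-1|=1, |8|=8, |7|=7 -> [0, 0, 6, 1, 8, 7]
Stage 2 (DELAY): [0, 0, 0, 6, 1, 8] = [0, 0, 0, 6, 1, 8] -> [0, 0, 0, 6, 1, 8]
Stage 3 (ABS): |0|=0, |0|=0, |0|=0, |6|=6, |1|=1, |8|=8 -> [0, 0, 0, 6, 1, 8]
Stage 4 (DIFF): s[0]=0, 0-0=0, 0-0=0, 6-0=6, 1-6=-5, 8-1=7 -> [0, 0, 0, 6, -5, 7]

Answer: 0 0 0 6 -5 7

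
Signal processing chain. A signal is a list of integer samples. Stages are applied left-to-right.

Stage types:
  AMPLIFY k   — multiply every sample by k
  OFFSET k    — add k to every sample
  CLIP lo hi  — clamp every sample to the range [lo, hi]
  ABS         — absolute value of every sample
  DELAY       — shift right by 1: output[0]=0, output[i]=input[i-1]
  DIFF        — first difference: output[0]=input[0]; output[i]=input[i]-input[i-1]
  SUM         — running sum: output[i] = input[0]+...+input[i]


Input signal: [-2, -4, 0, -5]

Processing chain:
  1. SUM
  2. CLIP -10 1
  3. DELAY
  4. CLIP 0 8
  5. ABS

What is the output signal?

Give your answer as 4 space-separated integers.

Answer: 0 0 0 0

Derivation:
Input: [-2, -4, 0, -5]
Stage 1 (SUM): sum[0..0]=-2, sum[0..1]=-6, sum[0..2]=-6, sum[0..3]=-11 -> [-2, -6, -6, -11]
Stage 2 (CLIP -10 1): clip(-2,-10,1)=-2, clip(-6,-10,1)=-6, clip(-6,-10,1)=-6, clip(-11,-10,1)=-10 -> [-2, -6, -6, -10]
Stage 3 (DELAY): [0, -2, -6, -6] = [0, -2, -6, -6] -> [0, -2, -6, -6]
Stage 4 (CLIP 0 8): clip(0,0,8)=0, clip(-2,0,8)=0, clip(-6,0,8)=0, clip(-6,0,8)=0 -> [0, 0, 0, 0]
Stage 5 (ABS): |0|=0, |0|=0, |0|=0, |0|=0 -> [0, 0, 0, 0]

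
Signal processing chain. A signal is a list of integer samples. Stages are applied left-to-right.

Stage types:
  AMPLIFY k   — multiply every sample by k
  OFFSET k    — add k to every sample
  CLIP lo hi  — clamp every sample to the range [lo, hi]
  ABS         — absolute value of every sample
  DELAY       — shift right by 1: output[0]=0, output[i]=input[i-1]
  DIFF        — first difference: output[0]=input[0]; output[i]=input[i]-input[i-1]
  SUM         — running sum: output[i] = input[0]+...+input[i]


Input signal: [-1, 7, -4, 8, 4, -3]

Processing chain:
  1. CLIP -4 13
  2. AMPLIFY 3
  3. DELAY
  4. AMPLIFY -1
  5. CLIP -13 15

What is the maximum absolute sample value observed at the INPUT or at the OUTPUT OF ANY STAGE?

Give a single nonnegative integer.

Input: [-1, 7, -4, 8, 4, -3] (max |s|=8)
Stage 1 (CLIP -4 13): clip(-1,-4,13)=-1, clip(7,-4,13)=7, clip(-4,-4,13)=-4, clip(8,-4,13)=8, clip(4,-4,13)=4, clip(-3,-4,13)=-3 -> [-1, 7, -4, 8, 4, -3] (max |s|=8)
Stage 2 (AMPLIFY 3): -1*3=-3, 7*3=21, -4*3=-12, 8*3=24, 4*3=12, -3*3=-9 -> [-3, 21, -12, 24, 12, -9] (max |s|=24)
Stage 3 (DELAY): [0, -3, 21, -12, 24, 12] = [0, -3, 21, -12, 24, 12] -> [0, -3, 21, -12, 24, 12] (max |s|=24)
Stage 4 (AMPLIFY -1): 0*-1=0, -3*-1=3, 21*-1=-21, -12*-1=12, 24*-1=-24, 12*-1=-12 -> [0, 3, -21, 12, -24, -12] (max |s|=24)
Stage 5 (CLIP -13 15): clip(0,-13,15)=0, clip(3,-13,15)=3, clip(-21,-13,15)=-13, clip(12,-13,15)=12, clip(-24,-13,15)=-13, clip(-12,-13,15)=-12 -> [0, 3, -13, 12, -13, -12] (max |s|=13)
Overall max amplitude: 24

Answer: 24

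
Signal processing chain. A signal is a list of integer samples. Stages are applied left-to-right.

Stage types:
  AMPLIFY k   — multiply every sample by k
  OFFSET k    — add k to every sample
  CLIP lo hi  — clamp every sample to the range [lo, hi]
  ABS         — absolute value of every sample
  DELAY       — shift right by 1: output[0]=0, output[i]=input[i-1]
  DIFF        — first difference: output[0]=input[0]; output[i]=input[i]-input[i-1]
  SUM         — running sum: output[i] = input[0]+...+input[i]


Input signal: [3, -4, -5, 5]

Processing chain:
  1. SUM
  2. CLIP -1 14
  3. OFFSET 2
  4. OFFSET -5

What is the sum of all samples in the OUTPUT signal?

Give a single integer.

Answer: -12

Derivation:
Input: [3, -4, -5, 5]
Stage 1 (SUM): sum[0..0]=3, sum[0..1]=-1, sum[0..2]=-6, sum[0..3]=-1 -> [3, -1, -6, -1]
Stage 2 (CLIP -1 14): clip(3,-1,14)=3, clip(-1,-1,14)=-1, clip(-6,-1,14)=-1, clip(-1,-1,14)=-1 -> [3, -1, -1, -1]
Stage 3 (OFFSET 2): 3+2=5, -1+2=1, -1+2=1, -1+2=1 -> [5, 1, 1, 1]
Stage 4 (OFFSET -5): 5+-5=0, 1+-5=-4, 1+-5=-4, 1+-5=-4 -> [0, -4, -4, -4]
Output sum: -12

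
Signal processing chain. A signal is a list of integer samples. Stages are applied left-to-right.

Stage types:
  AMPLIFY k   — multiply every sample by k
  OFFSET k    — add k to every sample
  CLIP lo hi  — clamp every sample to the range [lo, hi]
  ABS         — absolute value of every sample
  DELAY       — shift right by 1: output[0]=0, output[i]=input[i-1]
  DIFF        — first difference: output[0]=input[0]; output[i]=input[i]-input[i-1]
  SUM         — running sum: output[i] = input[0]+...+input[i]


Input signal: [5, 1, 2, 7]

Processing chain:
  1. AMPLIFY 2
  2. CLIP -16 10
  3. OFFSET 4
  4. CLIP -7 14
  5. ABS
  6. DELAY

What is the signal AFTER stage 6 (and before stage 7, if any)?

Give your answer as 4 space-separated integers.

Answer: 0 14 6 8

Derivation:
Input: [5, 1, 2, 7]
Stage 1 (AMPLIFY 2): 5*2=10, 1*2=2, 2*2=4, 7*2=14 -> [10, 2, 4, 14]
Stage 2 (CLIP -16 10): clip(10,-16,10)=10, clip(2,-16,10)=2, clip(4,-16,10)=4, clip(14,-16,10)=10 -> [10, 2, 4, 10]
Stage 3 (OFFSET 4): 10+4=14, 2+4=6, 4+4=8, 10+4=14 -> [14, 6, 8, 14]
Stage 4 (CLIP -7 14): clip(14,-7,14)=14, clip(6,-7,14)=6, clip(8,-7,14)=8, clip(14,-7,14)=14 -> [14, 6, 8, 14]
Stage 5 (ABS): |14|=14, |6|=6, |8|=8, |14|=14 -> [14, 6, 8, 14]
Stage 6 (DELAY): [0, 14, 6, 8] = [0, 14, 6, 8] -> [0, 14, 6, 8]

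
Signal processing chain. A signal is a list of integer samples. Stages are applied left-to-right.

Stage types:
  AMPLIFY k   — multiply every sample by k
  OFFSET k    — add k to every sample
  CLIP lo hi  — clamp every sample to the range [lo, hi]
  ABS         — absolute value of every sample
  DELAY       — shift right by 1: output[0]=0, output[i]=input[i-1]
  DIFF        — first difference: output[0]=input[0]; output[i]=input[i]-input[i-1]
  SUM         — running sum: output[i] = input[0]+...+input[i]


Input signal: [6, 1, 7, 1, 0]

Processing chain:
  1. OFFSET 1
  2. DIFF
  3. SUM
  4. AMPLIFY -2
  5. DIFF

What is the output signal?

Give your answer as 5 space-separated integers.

Answer: -14 10 -12 12 2

Derivation:
Input: [6, 1, 7, 1, 0]
Stage 1 (OFFSET 1): 6+1=7, 1+1=2, 7+1=8, 1+1=2, 0+1=1 -> [7, 2, 8, 2, 1]
Stage 2 (DIFF): s[0]=7, 2-7=-5, 8-2=6, 2-8=-6, 1-2=-1 -> [7, -5, 6, -6, -1]
Stage 3 (SUM): sum[0..0]=7, sum[0..1]=2, sum[0..2]=8, sum[0..3]=2, sum[0..4]=1 -> [7, 2, 8, 2, 1]
Stage 4 (AMPLIFY -2): 7*-2=-14, 2*-2=-4, 8*-2=-16, 2*-2=-4, 1*-2=-2 -> [-14, -4, -16, -4, -2]
Stage 5 (DIFF): s[0]=-14, -4--14=10, -16--4=-12, -4--16=12, -2--4=2 -> [-14, 10, -12, 12, 2]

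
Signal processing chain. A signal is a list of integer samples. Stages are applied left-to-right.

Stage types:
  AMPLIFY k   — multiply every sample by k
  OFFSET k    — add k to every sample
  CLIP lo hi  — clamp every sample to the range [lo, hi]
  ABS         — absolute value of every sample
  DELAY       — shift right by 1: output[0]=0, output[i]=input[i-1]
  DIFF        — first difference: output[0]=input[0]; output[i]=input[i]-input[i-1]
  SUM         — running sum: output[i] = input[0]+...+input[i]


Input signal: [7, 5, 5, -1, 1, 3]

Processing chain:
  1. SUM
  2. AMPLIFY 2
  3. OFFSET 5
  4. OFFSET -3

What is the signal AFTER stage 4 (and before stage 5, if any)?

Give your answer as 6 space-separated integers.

Answer: 16 26 36 34 36 42

Derivation:
Input: [7, 5, 5, -1, 1, 3]
Stage 1 (SUM): sum[0..0]=7, sum[0..1]=12, sum[0..2]=17, sum[0..3]=16, sum[0..4]=17, sum[0..5]=20 -> [7, 12, 17, 16, 17, 20]
Stage 2 (AMPLIFY 2): 7*2=14, 12*2=24, 17*2=34, 16*2=32, 17*2=34, 20*2=40 -> [14, 24, 34, 32, 34, 40]
Stage 3 (OFFSET 5): 14+5=19, 24+5=29, 34+5=39, 32+5=37, 34+5=39, 40+5=45 -> [19, 29, 39, 37, 39, 45]
Stage 4 (OFFSET -3): 19+-3=16, 29+-3=26, 39+-3=36, 37+-3=34, 39+-3=36, 45+-3=42 -> [16, 26, 36, 34, 36, 42]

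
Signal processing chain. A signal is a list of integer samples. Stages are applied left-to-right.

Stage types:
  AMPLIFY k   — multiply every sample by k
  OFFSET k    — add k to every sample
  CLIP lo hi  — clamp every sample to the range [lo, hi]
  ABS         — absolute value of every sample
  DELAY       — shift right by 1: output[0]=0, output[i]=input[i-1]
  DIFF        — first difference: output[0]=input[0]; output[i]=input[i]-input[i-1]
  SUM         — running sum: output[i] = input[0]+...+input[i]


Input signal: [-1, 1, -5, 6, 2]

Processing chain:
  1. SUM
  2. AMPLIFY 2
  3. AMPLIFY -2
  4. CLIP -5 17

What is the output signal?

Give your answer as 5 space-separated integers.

Input: [-1, 1, -5, 6, 2]
Stage 1 (SUM): sum[0..0]=-1, sum[0..1]=0, sum[0..2]=-5, sum[0..3]=1, sum[0..4]=3 -> [-1, 0, -5, 1, 3]
Stage 2 (AMPLIFY 2): -1*2=-2, 0*2=0, -5*2=-10, 1*2=2, 3*2=6 -> [-2, 0, -10, 2, 6]
Stage 3 (AMPLIFY -2): -2*-2=4, 0*-2=0, -10*-2=20, 2*-2=-4, 6*-2=-12 -> [4, 0, 20, -4, -12]
Stage 4 (CLIP -5 17): clip(4,-5,17)=4, clip(0,-5,17)=0, clip(20,-5,17)=17, clip(-4,-5,17)=-4, clip(-12,-5,17)=-5 -> [4, 0, 17, -4, -5]

Answer: 4 0 17 -4 -5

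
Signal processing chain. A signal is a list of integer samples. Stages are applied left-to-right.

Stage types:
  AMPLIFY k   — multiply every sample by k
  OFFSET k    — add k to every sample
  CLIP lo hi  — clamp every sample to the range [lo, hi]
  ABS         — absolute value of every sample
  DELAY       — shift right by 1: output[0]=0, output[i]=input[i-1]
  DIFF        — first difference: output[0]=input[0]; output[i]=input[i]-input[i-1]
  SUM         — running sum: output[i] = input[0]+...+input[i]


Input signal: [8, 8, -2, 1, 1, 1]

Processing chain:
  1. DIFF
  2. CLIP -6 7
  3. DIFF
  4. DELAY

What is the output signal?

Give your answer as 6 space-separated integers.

Answer: 0 7 -7 -6 9 -3

Derivation:
Input: [8, 8, -2, 1, 1, 1]
Stage 1 (DIFF): s[0]=8, 8-8=0, -2-8=-10, 1--2=3, 1-1=0, 1-1=0 -> [8, 0, -10, 3, 0, 0]
Stage 2 (CLIP -6 7): clip(8,-6,7)=7, clip(0,-6,7)=0, clip(-10,-6,7)=-6, clip(3,-6,7)=3, clip(0,-6,7)=0, clip(0,-6,7)=0 -> [7, 0, -6, 3, 0, 0]
Stage 3 (DIFF): s[0]=7, 0-7=-7, -6-0=-6, 3--6=9, 0-3=-3, 0-0=0 -> [7, -7, -6, 9, -3, 0]
Stage 4 (DELAY): [0, 7, -7, -6, 9, -3] = [0, 7, -7, -6, 9, -3] -> [0, 7, -7, -6, 9, -3]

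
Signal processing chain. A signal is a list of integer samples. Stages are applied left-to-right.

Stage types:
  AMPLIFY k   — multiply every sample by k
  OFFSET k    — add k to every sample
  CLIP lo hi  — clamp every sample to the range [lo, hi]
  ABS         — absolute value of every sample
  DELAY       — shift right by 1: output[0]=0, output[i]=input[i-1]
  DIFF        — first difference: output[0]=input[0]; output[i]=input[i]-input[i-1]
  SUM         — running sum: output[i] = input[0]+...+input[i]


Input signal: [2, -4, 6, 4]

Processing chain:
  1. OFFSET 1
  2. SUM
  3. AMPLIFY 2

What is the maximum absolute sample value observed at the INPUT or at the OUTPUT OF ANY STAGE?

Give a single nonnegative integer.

Input: [2, -4, 6, 4] (max |s|=6)
Stage 1 (OFFSET 1): 2+1=3, -4+1=-3, 6+1=7, 4+1=5 -> [3, -3, 7, 5] (max |s|=7)
Stage 2 (SUM): sum[0..0]=3, sum[0..1]=0, sum[0..2]=7, sum[0..3]=12 -> [3, 0, 7, 12] (max |s|=12)
Stage 3 (AMPLIFY 2): 3*2=6, 0*2=0, 7*2=14, 12*2=24 -> [6, 0, 14, 24] (max |s|=24)
Overall max amplitude: 24

Answer: 24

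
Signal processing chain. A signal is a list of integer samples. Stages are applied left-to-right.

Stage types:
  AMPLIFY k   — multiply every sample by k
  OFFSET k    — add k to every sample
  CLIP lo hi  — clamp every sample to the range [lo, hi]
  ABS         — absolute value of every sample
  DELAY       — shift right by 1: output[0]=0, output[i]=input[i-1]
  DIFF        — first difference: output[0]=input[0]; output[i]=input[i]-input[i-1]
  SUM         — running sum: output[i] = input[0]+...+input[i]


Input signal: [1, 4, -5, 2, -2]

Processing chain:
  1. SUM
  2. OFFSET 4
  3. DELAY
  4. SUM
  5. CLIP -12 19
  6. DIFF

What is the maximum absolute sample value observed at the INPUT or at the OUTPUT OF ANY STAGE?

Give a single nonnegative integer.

Answer: 24

Derivation:
Input: [1, 4, -5, 2, -2] (max |s|=5)
Stage 1 (SUM): sum[0..0]=1, sum[0..1]=5, sum[0..2]=0, sum[0..3]=2, sum[0..4]=0 -> [1, 5, 0, 2, 0] (max |s|=5)
Stage 2 (OFFSET 4): 1+4=5, 5+4=9, 0+4=4, 2+4=6, 0+4=4 -> [5, 9, 4, 6, 4] (max |s|=9)
Stage 3 (DELAY): [0, 5, 9, 4, 6] = [0, 5, 9, 4, 6] -> [0, 5, 9, 4, 6] (max |s|=9)
Stage 4 (SUM): sum[0..0]=0, sum[0..1]=5, sum[0..2]=14, sum[0..3]=18, sum[0..4]=24 -> [0, 5, 14, 18, 24] (max |s|=24)
Stage 5 (CLIP -12 19): clip(0,-12,19)=0, clip(5,-12,19)=5, clip(14,-12,19)=14, clip(18,-12,19)=18, clip(24,-12,19)=19 -> [0, 5, 14, 18, 19] (max |s|=19)
Stage 6 (DIFF): s[0]=0, 5-0=5, 14-5=9, 18-14=4, 19-18=1 -> [0, 5, 9, 4, 1] (max |s|=9)
Overall max amplitude: 24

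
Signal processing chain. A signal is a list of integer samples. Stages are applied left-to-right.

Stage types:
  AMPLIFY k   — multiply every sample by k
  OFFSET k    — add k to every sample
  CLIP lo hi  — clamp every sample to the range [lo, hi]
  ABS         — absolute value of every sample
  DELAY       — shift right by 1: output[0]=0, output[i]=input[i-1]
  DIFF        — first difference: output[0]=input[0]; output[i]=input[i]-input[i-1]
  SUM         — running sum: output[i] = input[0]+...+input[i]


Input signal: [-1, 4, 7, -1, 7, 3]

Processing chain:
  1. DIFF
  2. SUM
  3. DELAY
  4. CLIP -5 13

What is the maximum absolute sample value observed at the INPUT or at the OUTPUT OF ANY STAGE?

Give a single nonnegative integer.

Answer: 8

Derivation:
Input: [-1, 4, 7, -1, 7, 3] (max |s|=7)
Stage 1 (DIFF): s[0]=-1, 4--1=5, 7-4=3, -1-7=-8, 7--1=8, 3-7=-4 -> [-1, 5, 3, -8, 8, -4] (max |s|=8)
Stage 2 (SUM): sum[0..0]=-1, sum[0..1]=4, sum[0..2]=7, sum[0..3]=-1, sum[0..4]=7, sum[0..5]=3 -> [-1, 4, 7, -1, 7, 3] (max |s|=7)
Stage 3 (DELAY): [0, -1, 4, 7, -1, 7] = [0, -1, 4, 7, -1, 7] -> [0, -1, 4, 7, -1, 7] (max |s|=7)
Stage 4 (CLIP -5 13): clip(0,-5,13)=0, clip(-1,-5,13)=-1, clip(4,-5,13)=4, clip(7,-5,13)=7, clip(-1,-5,13)=-1, clip(7,-5,13)=7 -> [0, -1, 4, 7, -1, 7] (max |s|=7)
Overall max amplitude: 8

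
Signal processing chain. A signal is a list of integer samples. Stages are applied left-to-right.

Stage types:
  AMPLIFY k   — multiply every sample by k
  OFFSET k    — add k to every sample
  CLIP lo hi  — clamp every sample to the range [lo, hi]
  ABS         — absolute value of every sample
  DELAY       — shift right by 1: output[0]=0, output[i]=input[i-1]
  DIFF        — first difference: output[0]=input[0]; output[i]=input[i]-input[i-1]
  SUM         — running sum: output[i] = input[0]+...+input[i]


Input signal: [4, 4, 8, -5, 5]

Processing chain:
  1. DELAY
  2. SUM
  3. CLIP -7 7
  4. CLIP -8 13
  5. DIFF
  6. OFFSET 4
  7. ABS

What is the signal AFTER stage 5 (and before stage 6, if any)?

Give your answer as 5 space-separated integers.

Input: [4, 4, 8, -5, 5]
Stage 1 (DELAY): [0, 4, 4, 8, -5] = [0, 4, 4, 8, -5] -> [0, 4, 4, 8, -5]
Stage 2 (SUM): sum[0..0]=0, sum[0..1]=4, sum[0..2]=8, sum[0..3]=16, sum[0..4]=11 -> [0, 4, 8, 16, 11]
Stage 3 (CLIP -7 7): clip(0,-7,7)=0, clip(4,-7,7)=4, clip(8,-7,7)=7, clip(16,-7,7)=7, clip(11,-7,7)=7 -> [0, 4, 7, 7, 7]
Stage 4 (CLIP -8 13): clip(0,-8,13)=0, clip(4,-8,13)=4, clip(7,-8,13)=7, clip(7,-8,13)=7, clip(7,-8,13)=7 -> [0, 4, 7, 7, 7]
Stage 5 (DIFF): s[0]=0, 4-0=4, 7-4=3, 7-7=0, 7-7=0 -> [0, 4, 3, 0, 0]

Answer: 0 4 3 0 0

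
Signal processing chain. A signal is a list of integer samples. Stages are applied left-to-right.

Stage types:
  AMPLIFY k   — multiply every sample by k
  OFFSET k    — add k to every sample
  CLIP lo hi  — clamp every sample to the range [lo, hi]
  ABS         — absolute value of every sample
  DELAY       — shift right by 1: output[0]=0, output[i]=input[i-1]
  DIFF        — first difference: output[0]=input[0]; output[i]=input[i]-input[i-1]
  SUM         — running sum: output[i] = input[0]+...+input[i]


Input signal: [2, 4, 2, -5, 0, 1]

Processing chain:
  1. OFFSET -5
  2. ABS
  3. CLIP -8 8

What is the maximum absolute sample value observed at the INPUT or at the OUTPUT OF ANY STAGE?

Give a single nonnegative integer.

Input: [2, 4, 2, -5, 0, 1] (max |s|=5)
Stage 1 (OFFSET -5): 2+-5=-3, 4+-5=-1, 2+-5=-3, -5+-5=-10, 0+-5=-5, 1+-5=-4 -> [-3, -1, -3, -10, -5, -4] (max |s|=10)
Stage 2 (ABS): |-3|=3, |-1|=1, |-3|=3, |-10|=10, |-5|=5, |-4|=4 -> [3, 1, 3, 10, 5, 4] (max |s|=10)
Stage 3 (CLIP -8 8): clip(3,-8,8)=3, clip(1,-8,8)=1, clip(3,-8,8)=3, clip(10,-8,8)=8, clip(5,-8,8)=5, clip(4,-8,8)=4 -> [3, 1, 3, 8, 5, 4] (max |s|=8)
Overall max amplitude: 10

Answer: 10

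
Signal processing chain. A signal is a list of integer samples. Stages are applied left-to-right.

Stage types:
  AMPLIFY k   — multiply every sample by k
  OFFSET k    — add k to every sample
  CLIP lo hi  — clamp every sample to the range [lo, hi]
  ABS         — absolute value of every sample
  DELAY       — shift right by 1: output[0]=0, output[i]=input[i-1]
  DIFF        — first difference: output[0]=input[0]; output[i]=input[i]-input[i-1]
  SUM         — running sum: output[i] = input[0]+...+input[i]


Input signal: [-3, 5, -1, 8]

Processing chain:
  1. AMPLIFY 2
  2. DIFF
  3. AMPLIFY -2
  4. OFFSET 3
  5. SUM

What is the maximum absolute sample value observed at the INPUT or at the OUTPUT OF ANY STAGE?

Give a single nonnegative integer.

Answer: 36

Derivation:
Input: [-3, 5, -1, 8] (max |s|=8)
Stage 1 (AMPLIFY 2): -3*2=-6, 5*2=10, -1*2=-2, 8*2=16 -> [-6, 10, -2, 16] (max |s|=16)
Stage 2 (DIFF): s[0]=-6, 10--6=16, -2-10=-12, 16--2=18 -> [-6, 16, -12, 18] (max |s|=18)
Stage 3 (AMPLIFY -2): -6*-2=12, 16*-2=-32, -12*-2=24, 18*-2=-36 -> [12, -32, 24, -36] (max |s|=36)
Stage 4 (OFFSET 3): 12+3=15, -32+3=-29, 24+3=27, -36+3=-33 -> [15, -29, 27, -33] (max |s|=33)
Stage 5 (SUM): sum[0..0]=15, sum[0..1]=-14, sum[0..2]=13, sum[0..3]=-20 -> [15, -14, 13, -20] (max |s|=20)
Overall max amplitude: 36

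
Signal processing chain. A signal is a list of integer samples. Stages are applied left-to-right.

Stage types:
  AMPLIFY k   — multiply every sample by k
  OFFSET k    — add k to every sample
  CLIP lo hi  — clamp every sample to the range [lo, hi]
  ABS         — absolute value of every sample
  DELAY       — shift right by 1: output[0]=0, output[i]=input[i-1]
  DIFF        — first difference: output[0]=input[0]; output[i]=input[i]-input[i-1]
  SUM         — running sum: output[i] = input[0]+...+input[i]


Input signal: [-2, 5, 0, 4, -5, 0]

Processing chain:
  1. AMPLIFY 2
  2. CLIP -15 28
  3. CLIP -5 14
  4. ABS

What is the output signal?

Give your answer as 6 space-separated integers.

Input: [-2, 5, 0, 4, -5, 0]
Stage 1 (AMPLIFY 2): -2*2=-4, 5*2=10, 0*2=0, 4*2=8, -5*2=-10, 0*2=0 -> [-4, 10, 0, 8, -10, 0]
Stage 2 (CLIP -15 28): clip(-4,-15,28)=-4, clip(10,-15,28)=10, clip(0,-15,28)=0, clip(8,-15,28)=8, clip(-10,-15,28)=-10, clip(0,-15,28)=0 -> [-4, 10, 0, 8, -10, 0]
Stage 3 (CLIP -5 14): clip(-4,-5,14)=-4, clip(10,-5,14)=10, clip(0,-5,14)=0, clip(8,-5,14)=8, clip(-10,-5,14)=-5, clip(0,-5,14)=0 -> [-4, 10, 0, 8, -5, 0]
Stage 4 (ABS): |-4|=4, |10|=10, |0|=0, |8|=8, |-5|=5, |0|=0 -> [4, 10, 0, 8, 5, 0]

Answer: 4 10 0 8 5 0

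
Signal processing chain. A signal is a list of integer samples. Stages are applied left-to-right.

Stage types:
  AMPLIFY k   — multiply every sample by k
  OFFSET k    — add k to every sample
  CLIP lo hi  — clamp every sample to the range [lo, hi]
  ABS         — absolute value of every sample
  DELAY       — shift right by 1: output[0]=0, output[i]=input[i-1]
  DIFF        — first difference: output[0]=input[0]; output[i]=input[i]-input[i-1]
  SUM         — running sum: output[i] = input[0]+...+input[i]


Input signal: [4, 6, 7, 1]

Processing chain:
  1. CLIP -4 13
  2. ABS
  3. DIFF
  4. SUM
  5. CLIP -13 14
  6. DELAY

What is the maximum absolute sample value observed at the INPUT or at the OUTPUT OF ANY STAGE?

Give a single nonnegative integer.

Input: [4, 6, 7, 1] (max |s|=7)
Stage 1 (CLIP -4 13): clip(4,-4,13)=4, clip(6,-4,13)=6, clip(7,-4,13)=7, clip(1,-4,13)=1 -> [4, 6, 7, 1] (max |s|=7)
Stage 2 (ABS): |4|=4, |6|=6, |7|=7, |1|=1 -> [4, 6, 7, 1] (max |s|=7)
Stage 3 (DIFF): s[0]=4, 6-4=2, 7-6=1, 1-7=-6 -> [4, 2, 1, -6] (max |s|=6)
Stage 4 (SUM): sum[0..0]=4, sum[0..1]=6, sum[0..2]=7, sum[0..3]=1 -> [4, 6, 7, 1] (max |s|=7)
Stage 5 (CLIP -13 14): clip(4,-13,14)=4, clip(6,-13,14)=6, clip(7,-13,14)=7, clip(1,-13,14)=1 -> [4, 6, 7, 1] (max |s|=7)
Stage 6 (DELAY): [0, 4, 6, 7] = [0, 4, 6, 7] -> [0, 4, 6, 7] (max |s|=7)
Overall max amplitude: 7

Answer: 7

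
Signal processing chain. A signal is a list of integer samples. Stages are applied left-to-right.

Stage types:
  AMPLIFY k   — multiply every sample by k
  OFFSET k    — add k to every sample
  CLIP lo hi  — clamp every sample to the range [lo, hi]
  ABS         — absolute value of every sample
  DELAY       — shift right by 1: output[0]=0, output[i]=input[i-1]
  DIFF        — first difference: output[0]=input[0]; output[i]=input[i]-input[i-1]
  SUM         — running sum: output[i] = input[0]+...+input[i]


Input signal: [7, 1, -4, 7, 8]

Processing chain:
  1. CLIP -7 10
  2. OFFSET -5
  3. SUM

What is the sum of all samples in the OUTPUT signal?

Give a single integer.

Input: [7, 1, -4, 7, 8]
Stage 1 (CLIP -7 10): clip(7,-7,10)=7, clip(1,-7,10)=1, clip(-4,-7,10)=-4, clip(7,-7,10)=7, clip(8,-7,10)=8 -> [7, 1, -4, 7, 8]
Stage 2 (OFFSET -5): 7+-5=2, 1+-5=-4, -4+-5=-9, 7+-5=2, 8+-5=3 -> [2, -4, -9, 2, 3]
Stage 3 (SUM): sum[0..0]=2, sum[0..1]=-2, sum[0..2]=-11, sum[0..3]=-9, sum[0..4]=-6 -> [2, -2, -11, -9, -6]
Output sum: -26

Answer: -26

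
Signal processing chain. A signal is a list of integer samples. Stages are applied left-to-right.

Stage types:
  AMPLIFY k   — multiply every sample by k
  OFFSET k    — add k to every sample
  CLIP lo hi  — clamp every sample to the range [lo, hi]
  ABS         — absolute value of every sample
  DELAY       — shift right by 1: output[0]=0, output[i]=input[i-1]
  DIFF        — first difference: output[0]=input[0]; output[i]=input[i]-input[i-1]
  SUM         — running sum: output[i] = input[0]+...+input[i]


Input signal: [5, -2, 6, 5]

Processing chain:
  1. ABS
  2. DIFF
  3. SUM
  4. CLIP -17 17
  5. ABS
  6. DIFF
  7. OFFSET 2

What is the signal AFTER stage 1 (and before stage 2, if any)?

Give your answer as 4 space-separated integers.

Answer: 5 2 6 5

Derivation:
Input: [5, -2, 6, 5]
Stage 1 (ABS): |5|=5, |-2|=2, |6|=6, |5|=5 -> [5, 2, 6, 5]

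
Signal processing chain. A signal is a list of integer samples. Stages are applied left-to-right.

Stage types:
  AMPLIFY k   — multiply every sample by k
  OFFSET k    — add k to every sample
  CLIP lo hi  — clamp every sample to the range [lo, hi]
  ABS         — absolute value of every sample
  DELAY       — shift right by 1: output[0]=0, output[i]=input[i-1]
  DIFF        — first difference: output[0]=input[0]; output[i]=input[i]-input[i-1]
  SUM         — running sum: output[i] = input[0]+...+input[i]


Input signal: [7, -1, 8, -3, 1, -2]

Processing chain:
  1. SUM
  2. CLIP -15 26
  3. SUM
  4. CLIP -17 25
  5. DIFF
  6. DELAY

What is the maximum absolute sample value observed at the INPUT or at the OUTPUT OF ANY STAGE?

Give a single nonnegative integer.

Input: [7, -1, 8, -3, 1, -2] (max |s|=8)
Stage 1 (SUM): sum[0..0]=7, sum[0..1]=6, sum[0..2]=14, sum[0..3]=11, sum[0..4]=12, sum[0..5]=10 -> [7, 6, 14, 11, 12, 10] (max |s|=14)
Stage 2 (CLIP -15 26): clip(7,-15,26)=7, clip(6,-15,26)=6, clip(14,-15,26)=14, clip(11,-15,26)=11, clip(12,-15,26)=12, clip(10,-15,26)=10 -> [7, 6, 14, 11, 12, 10] (max |s|=14)
Stage 3 (SUM): sum[0..0]=7, sum[0..1]=13, sum[0..2]=27, sum[0..3]=38, sum[0..4]=50, sum[0..5]=60 -> [7, 13, 27, 38, 50, 60] (max |s|=60)
Stage 4 (CLIP -17 25): clip(7,-17,25)=7, clip(13,-17,25)=13, clip(27,-17,25)=25, clip(38,-17,25)=25, clip(50,-17,25)=25, clip(60,-17,25)=25 -> [7, 13, 25, 25, 25, 25] (max |s|=25)
Stage 5 (DIFF): s[0]=7, 13-7=6, 25-13=12, 25-25=0, 25-25=0, 25-25=0 -> [7, 6, 12, 0, 0, 0] (max |s|=12)
Stage 6 (DELAY): [0, 7, 6, 12, 0, 0] = [0, 7, 6, 12, 0, 0] -> [0, 7, 6, 12, 0, 0] (max |s|=12)
Overall max amplitude: 60

Answer: 60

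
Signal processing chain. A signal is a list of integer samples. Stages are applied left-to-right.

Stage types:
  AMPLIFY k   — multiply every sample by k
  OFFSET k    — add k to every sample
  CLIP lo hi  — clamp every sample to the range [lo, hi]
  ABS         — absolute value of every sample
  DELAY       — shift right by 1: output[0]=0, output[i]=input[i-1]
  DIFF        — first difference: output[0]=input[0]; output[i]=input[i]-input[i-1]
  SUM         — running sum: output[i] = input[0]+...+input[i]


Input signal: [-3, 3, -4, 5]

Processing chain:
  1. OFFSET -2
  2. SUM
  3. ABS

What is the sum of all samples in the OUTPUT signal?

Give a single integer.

Answer: 26

Derivation:
Input: [-3, 3, -4, 5]
Stage 1 (OFFSET -2): -3+-2=-5, 3+-2=1, -4+-2=-6, 5+-2=3 -> [-5, 1, -6, 3]
Stage 2 (SUM): sum[0..0]=-5, sum[0..1]=-4, sum[0..2]=-10, sum[0..3]=-7 -> [-5, -4, -10, -7]
Stage 3 (ABS): |-5|=5, |-4|=4, |-10|=10, |-7|=7 -> [5, 4, 10, 7]
Output sum: 26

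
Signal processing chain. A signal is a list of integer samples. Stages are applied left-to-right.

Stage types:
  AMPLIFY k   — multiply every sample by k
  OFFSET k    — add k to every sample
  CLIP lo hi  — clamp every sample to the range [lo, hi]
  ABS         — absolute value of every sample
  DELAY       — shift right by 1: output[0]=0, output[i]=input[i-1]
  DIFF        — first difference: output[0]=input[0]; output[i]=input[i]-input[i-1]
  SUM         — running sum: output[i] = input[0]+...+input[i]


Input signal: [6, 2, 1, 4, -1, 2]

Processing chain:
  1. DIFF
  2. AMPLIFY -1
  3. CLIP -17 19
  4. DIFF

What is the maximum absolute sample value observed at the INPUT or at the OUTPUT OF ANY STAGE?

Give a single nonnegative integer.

Answer: 10

Derivation:
Input: [6, 2, 1, 4, -1, 2] (max |s|=6)
Stage 1 (DIFF): s[0]=6, 2-6=-4, 1-2=-1, 4-1=3, -1-4=-5, 2--1=3 -> [6, -4, -1, 3, -5, 3] (max |s|=6)
Stage 2 (AMPLIFY -1): 6*-1=-6, -4*-1=4, -1*-1=1, 3*-1=-3, -5*-1=5, 3*-1=-3 -> [-6, 4, 1, -3, 5, -3] (max |s|=6)
Stage 3 (CLIP -17 19): clip(-6,-17,19)=-6, clip(4,-17,19)=4, clip(1,-17,19)=1, clip(-3,-17,19)=-3, clip(5,-17,19)=5, clip(-3,-17,19)=-3 -> [-6, 4, 1, -3, 5, -3] (max |s|=6)
Stage 4 (DIFF): s[0]=-6, 4--6=10, 1-4=-3, -3-1=-4, 5--3=8, -3-5=-8 -> [-6, 10, -3, -4, 8, -8] (max |s|=10)
Overall max amplitude: 10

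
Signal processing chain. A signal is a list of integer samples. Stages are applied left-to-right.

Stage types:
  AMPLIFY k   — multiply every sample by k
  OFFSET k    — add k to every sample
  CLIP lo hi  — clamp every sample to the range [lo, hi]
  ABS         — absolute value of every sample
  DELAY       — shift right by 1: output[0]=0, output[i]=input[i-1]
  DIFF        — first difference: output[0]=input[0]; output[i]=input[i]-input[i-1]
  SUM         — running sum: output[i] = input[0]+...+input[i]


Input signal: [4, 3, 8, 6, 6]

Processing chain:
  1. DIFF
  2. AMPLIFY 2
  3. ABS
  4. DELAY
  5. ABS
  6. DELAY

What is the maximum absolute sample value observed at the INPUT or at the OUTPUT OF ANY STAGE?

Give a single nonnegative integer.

Answer: 10

Derivation:
Input: [4, 3, 8, 6, 6] (max |s|=8)
Stage 1 (DIFF): s[0]=4, 3-4=-1, 8-3=5, 6-8=-2, 6-6=0 -> [4, -1, 5, -2, 0] (max |s|=5)
Stage 2 (AMPLIFY 2): 4*2=8, -1*2=-2, 5*2=10, -2*2=-4, 0*2=0 -> [8, -2, 10, -4, 0] (max |s|=10)
Stage 3 (ABS): |8|=8, |-2|=2, |10|=10, |-4|=4, |0|=0 -> [8, 2, 10, 4, 0] (max |s|=10)
Stage 4 (DELAY): [0, 8, 2, 10, 4] = [0, 8, 2, 10, 4] -> [0, 8, 2, 10, 4] (max |s|=10)
Stage 5 (ABS): |0|=0, |8|=8, |2|=2, |10|=10, |4|=4 -> [0, 8, 2, 10, 4] (max |s|=10)
Stage 6 (DELAY): [0, 0, 8, 2, 10] = [0, 0, 8, 2, 10] -> [0, 0, 8, 2, 10] (max |s|=10)
Overall max amplitude: 10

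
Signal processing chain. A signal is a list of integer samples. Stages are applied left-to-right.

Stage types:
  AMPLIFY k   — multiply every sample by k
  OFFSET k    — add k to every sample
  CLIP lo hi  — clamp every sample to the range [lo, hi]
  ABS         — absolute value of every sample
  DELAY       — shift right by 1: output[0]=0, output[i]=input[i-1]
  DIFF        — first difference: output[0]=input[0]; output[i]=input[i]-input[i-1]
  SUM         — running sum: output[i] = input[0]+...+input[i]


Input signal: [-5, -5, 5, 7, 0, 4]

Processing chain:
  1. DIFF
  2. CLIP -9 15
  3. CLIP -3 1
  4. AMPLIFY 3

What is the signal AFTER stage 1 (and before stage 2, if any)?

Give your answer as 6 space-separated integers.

Answer: -5 0 10 2 -7 4

Derivation:
Input: [-5, -5, 5, 7, 0, 4]
Stage 1 (DIFF): s[0]=-5, -5--5=0, 5--5=10, 7-5=2, 0-7=-7, 4-0=4 -> [-5, 0, 10, 2, -7, 4]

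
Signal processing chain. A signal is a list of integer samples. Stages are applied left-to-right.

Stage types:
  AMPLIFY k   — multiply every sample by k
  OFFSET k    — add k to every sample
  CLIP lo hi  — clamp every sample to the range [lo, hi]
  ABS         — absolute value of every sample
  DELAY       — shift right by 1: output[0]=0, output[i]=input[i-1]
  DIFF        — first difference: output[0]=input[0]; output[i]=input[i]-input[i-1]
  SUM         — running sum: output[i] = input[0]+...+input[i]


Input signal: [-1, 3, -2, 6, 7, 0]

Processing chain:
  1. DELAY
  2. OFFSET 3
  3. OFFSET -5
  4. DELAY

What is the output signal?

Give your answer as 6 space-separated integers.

Answer: 0 -2 -3 1 -4 4

Derivation:
Input: [-1, 3, -2, 6, 7, 0]
Stage 1 (DELAY): [0, -1, 3, -2, 6, 7] = [0, -1, 3, -2, 6, 7] -> [0, -1, 3, -2, 6, 7]
Stage 2 (OFFSET 3): 0+3=3, -1+3=2, 3+3=6, -2+3=1, 6+3=9, 7+3=10 -> [3, 2, 6, 1, 9, 10]
Stage 3 (OFFSET -5): 3+-5=-2, 2+-5=-3, 6+-5=1, 1+-5=-4, 9+-5=4, 10+-5=5 -> [-2, -3, 1, -4, 4, 5]
Stage 4 (DELAY): [0, -2, -3, 1, -4, 4] = [0, -2, -3, 1, -4, 4] -> [0, -2, -3, 1, -4, 4]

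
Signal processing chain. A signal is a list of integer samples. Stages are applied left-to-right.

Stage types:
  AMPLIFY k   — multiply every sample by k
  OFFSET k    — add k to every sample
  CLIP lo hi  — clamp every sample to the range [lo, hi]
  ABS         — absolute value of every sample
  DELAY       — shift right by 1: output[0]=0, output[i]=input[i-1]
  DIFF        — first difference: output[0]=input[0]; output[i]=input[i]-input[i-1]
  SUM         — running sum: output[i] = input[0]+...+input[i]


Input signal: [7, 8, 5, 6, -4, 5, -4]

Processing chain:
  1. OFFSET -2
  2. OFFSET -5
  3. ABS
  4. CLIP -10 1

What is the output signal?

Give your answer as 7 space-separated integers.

Answer: 0 1 1 1 1 1 1

Derivation:
Input: [7, 8, 5, 6, -4, 5, -4]
Stage 1 (OFFSET -2): 7+-2=5, 8+-2=6, 5+-2=3, 6+-2=4, -4+-2=-6, 5+-2=3, -4+-2=-6 -> [5, 6, 3, 4, -6, 3, -6]
Stage 2 (OFFSET -5): 5+-5=0, 6+-5=1, 3+-5=-2, 4+-5=-1, -6+-5=-11, 3+-5=-2, -6+-5=-11 -> [0, 1, -2, -1, -11, -2, -11]
Stage 3 (ABS): |0|=0, |1|=1, |-2|=2, |-1|=1, |-11|=11, |-2|=2, |-11|=11 -> [0, 1, 2, 1, 11, 2, 11]
Stage 4 (CLIP -10 1): clip(0,-10,1)=0, clip(1,-10,1)=1, clip(2,-10,1)=1, clip(1,-10,1)=1, clip(11,-10,1)=1, clip(2,-10,1)=1, clip(11,-10,1)=1 -> [0, 1, 1, 1, 1, 1, 1]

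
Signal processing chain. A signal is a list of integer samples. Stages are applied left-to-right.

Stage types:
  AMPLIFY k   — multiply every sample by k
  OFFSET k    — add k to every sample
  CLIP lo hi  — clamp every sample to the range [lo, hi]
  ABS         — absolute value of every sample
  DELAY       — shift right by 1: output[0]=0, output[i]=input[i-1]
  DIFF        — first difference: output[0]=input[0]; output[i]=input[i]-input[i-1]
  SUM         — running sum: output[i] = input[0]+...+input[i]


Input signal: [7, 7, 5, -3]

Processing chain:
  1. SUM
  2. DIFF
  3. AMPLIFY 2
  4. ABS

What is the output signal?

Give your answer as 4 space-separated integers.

Answer: 14 14 10 6

Derivation:
Input: [7, 7, 5, -3]
Stage 1 (SUM): sum[0..0]=7, sum[0..1]=14, sum[0..2]=19, sum[0..3]=16 -> [7, 14, 19, 16]
Stage 2 (DIFF): s[0]=7, 14-7=7, 19-14=5, 16-19=-3 -> [7, 7, 5, -3]
Stage 3 (AMPLIFY 2): 7*2=14, 7*2=14, 5*2=10, -3*2=-6 -> [14, 14, 10, -6]
Stage 4 (ABS): |14|=14, |14|=14, |10|=10, |-6|=6 -> [14, 14, 10, 6]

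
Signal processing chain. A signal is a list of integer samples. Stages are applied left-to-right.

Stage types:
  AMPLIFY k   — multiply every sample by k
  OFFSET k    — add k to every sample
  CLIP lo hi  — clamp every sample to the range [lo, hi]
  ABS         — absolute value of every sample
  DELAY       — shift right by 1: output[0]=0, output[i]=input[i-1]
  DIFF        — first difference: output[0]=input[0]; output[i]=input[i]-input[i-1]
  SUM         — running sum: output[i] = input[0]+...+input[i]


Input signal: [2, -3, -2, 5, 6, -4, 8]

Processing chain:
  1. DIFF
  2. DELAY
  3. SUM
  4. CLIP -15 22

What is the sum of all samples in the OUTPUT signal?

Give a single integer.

Input: [2, -3, -2, 5, 6, -4, 8]
Stage 1 (DIFF): s[0]=2, -3-2=-5, -2--3=1, 5--2=7, 6-5=1, -4-6=-10, 8--4=12 -> [2, -5, 1, 7, 1, -10, 12]
Stage 2 (DELAY): [0, 2, -5, 1, 7, 1, -10] = [0, 2, -5, 1, 7, 1, -10] -> [0, 2, -5, 1, 7, 1, -10]
Stage 3 (SUM): sum[0..0]=0, sum[0..1]=2, sum[0..2]=-3, sum[0..3]=-2, sum[0..4]=5, sum[0..5]=6, sum[0..6]=-4 -> [0, 2, -3, -2, 5, 6, -4]
Stage 4 (CLIP -15 22): clip(0,-15,22)=0, clip(2,-15,22)=2, clip(-3,-15,22)=-3, clip(-2,-15,22)=-2, clip(5,-15,22)=5, clip(6,-15,22)=6, clip(-4,-15,22)=-4 -> [0, 2, -3, -2, 5, 6, -4]
Output sum: 4

Answer: 4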